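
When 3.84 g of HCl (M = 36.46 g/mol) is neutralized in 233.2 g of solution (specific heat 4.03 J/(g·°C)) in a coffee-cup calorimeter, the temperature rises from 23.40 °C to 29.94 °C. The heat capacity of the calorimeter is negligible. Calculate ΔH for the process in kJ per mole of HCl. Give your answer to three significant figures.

|ΔT| = |29.94 − 23.40| = 6.54 °C
|q_surr| = (233.2 × 4.03) × 6.54 = 939.796 × 6.54 = 6146 J
n(HCl) = 3.84 / 36.46 = 0.1053 mol
Temperature rose, so q_rxn = −|q_surr| = -6.146 kJ
ΔH = q_rxn / n = -58.37 kJ/mol

ΔH = -58.4 kJ/mol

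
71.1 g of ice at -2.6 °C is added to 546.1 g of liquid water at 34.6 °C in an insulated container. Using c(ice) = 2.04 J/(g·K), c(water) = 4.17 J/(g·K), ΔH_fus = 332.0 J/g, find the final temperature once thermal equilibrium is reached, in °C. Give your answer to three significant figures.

T_f = 21.3 °C

Heat to bring ice to 0 °C and melt it: q₁ = 71.1×2.04×2.6 + 71.1×332.0 = 23982 J
Heat the water can supply cooling to 0 °C: 546.1×4.17×34.6 = 78792.4 J > q₁, so all ice melts.
Energy balance: 546.1×4.17×(34.6 − T) = 23982 + 71.1×4.17×(T − 0)
2277.237(34.6 − T) = 23982 + 296.487 T
78792.4 − 23982 = 2573.724 T
T = 54810.4 / 2573.724 = 21.30 °C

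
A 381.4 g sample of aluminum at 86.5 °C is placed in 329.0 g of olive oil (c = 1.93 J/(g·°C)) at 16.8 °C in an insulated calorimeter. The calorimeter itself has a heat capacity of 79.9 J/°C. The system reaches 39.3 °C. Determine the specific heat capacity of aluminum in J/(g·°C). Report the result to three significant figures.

q_gained = (329.0 × 1.93 + 79.9) × (39.3 − 16.8) = 16080 J
q_lost = 381.4 × c × (86.5 − 39.3) = 18002.08 c
Set equal: c = 16080 / 18002.08 = 0.893 J/(g·°C)

c = 0.893 J/(g·°C)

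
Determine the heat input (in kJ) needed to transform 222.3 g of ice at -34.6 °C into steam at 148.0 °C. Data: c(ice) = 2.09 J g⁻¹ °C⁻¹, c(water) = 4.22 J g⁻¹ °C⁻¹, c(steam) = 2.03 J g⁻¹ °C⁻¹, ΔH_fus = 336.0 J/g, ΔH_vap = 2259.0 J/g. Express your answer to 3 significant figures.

q1 (heat ice -34.6→0.0 °C): 222.3 × 2.09 × 34.6 = 16075 J
q2 (melt at 0 °C): 222.3 × 336.0 = 74693 J
q3 (heat water 0.0→100.0 °C): 222.3 × 4.22 × 100.0 = 93811 J
q4 (vaporize at 100 °C): 222.3 × 2259.0 = 502176 J
q5 (heat steam 100.0→148.0 °C): 222.3 × 2.03 × 48.0 = 21661 J
Total: 16075 + 74693 + 93811 + 502176 + 21661 = 708416 J = 708 kJ

q = 708 kJ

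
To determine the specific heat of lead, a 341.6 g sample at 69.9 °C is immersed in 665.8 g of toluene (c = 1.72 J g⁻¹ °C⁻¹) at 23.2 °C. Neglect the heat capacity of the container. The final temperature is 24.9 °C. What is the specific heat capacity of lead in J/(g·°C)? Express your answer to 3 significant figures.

q_gained = (665.8 × 1.72) × (24.9 − 23.2) = 1947 J
q_lost = 341.6 × c × (69.9 − 24.9) = 15372 c
Set equal: c = 1947 / 15372 = 0.127 J/(g·°C)

c = 0.127 J/(g·°C)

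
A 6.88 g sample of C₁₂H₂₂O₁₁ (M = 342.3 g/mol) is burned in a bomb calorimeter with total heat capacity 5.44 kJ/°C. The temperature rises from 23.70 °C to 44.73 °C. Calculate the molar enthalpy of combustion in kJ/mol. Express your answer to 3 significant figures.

ΔH = -5690 kJ/mol

ΔT = 44.73 − 23.70 = 21.03 °C
q_cal = C_cal × ΔT = 5.44 × 21.03 = 114.4032 kJ
n = 6.88 / 342.3 = 0.02010 mol
q_rxn = −q_cal = -114.4032 kJ
ΔH = -114.4032 / 0.02010 = -5692 kJ/mol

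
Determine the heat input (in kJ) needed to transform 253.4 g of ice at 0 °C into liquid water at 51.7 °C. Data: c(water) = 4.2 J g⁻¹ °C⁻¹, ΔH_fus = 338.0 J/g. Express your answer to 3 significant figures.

q = 141 kJ

q1 (melt at 0 °C): 253.4 × 338.0 = 85649 J
q2 (heat water 0.0→51.7 °C): 253.4 × 4.2 × 51.7 = 55023 J
Total: 85649 + 55023 = 140672 J = 141 kJ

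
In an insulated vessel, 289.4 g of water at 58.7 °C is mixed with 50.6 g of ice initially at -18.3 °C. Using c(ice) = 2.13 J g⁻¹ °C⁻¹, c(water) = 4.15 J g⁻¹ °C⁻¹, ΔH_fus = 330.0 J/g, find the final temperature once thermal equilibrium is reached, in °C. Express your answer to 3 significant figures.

Heat to bring ice to 0 °C and melt it: q₁ = 50.6×2.13×18.3 + 50.6×330.0 = 18670 J
Heat the water can supply cooling to 0 °C: 289.4×4.15×58.7 = 70499.3 J > q₁, so all ice melts.
Energy balance: 289.4×4.15×(58.7 − T) = 18670 + 50.6×4.15×(T − 0)
1201.01(58.7 − T) = 18670 + 209.99 T
70499.3 − 18670 = 1411.00 T
T = 51829.3 / 1411.00 = 36.73 °C

T_f = 36.7 °C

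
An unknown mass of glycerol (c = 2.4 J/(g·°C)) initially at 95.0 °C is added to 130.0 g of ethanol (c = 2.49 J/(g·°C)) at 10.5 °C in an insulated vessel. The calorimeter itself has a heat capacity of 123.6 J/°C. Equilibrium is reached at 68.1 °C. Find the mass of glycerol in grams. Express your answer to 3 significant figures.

m = 399 g

q_gained = (130.0 × 2.49 + 123.6) × (68.1 − 10.5) = 25760 J
q_lost = m × 2.4 × (95.0 − 68.1) = 64.56 m
m = 25760 / 64.56 = 399 g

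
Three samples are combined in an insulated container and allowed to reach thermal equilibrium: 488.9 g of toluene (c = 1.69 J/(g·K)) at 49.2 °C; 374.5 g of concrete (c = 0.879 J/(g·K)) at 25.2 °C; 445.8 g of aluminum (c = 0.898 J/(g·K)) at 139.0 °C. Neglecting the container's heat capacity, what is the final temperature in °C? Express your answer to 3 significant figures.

Σ mᵢcᵢ(T − Tᵢ) = 0  ⇒  T = Σ mᵢcᵢTᵢ / Σ mᵢcᵢ
Σ mᵢcᵢ = 488.9×1.69 + 374.5×0.879 + 445.8×0.898 = 1555.7549
Σ mᵢcᵢTᵢ = 826.241×49.2 + 329.1855×25.2 + 400.3284×139.0 = 104590
T = 104590 / 1555.7549 = 67.23 °C

T_f = 67.2 °C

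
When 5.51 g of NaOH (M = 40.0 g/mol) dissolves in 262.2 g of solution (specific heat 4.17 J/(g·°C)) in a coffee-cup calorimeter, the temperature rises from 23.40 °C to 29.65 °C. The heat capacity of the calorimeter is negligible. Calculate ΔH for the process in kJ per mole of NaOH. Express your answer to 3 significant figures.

ΔH = -49.6 kJ/mol

|ΔT| = |29.65 − 23.40| = 6.25 °C
|q_surr| = (262.2 × 4.17) × 6.25 = 1093.374 × 6.25 = 6834 J
n(NaOH) = 5.51 / 40.0 = 0.1378 mol
Temperature rose, so q_rxn = −|q_surr| = -6.834 kJ
ΔH = q_rxn / n = -49.59 kJ/mol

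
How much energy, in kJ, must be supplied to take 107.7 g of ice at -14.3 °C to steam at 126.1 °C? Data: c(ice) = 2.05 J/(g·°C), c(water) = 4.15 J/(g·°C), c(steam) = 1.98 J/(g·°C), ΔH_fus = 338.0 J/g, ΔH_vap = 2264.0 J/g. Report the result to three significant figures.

q = 334 kJ

q1 (heat ice -14.3→0.0 °C): 107.7 × 2.05 × 14.3 = 3157 J
q2 (melt at 0 °C): 107.7 × 338.0 = 36403 J
q3 (heat water 0.0→100.0 °C): 107.7 × 4.15 × 100.0 = 44696 J
q4 (vaporize at 100 °C): 107.7 × 2264.0 = 243833 J
q5 (heat steam 100.0→126.1 °C): 107.7 × 1.98 × 26.1 = 5566 J
Total: 3157 + 36403 + 44696 + 243833 + 5566 = 333655 J = 334 kJ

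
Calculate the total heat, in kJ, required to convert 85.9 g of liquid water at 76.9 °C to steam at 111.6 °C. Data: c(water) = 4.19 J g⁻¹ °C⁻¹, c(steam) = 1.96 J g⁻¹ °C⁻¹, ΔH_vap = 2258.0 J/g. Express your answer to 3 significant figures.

q1 (heat water 76.9→100.0 °C): 85.9 × 4.19 × 23.1 = 8314 J
q2 (vaporize at 100 °C): 85.9 × 2258.0 = 193962 J
q3 (heat steam 100.0→111.6 °C): 85.9 × 1.96 × 11.6 = 1953 J
Total: 8314 + 193962 + 1953 = 204229 J = 204 kJ

q = 204 kJ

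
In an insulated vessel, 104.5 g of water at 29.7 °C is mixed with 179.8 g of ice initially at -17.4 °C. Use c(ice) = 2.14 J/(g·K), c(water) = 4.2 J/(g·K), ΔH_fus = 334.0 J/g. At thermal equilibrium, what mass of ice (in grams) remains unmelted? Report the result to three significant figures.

Heat to warm all ice to 0 °C: 179.8×2.14×17.4 = 6695.0 J
Heat released by water cooling to 0 °C: 104.5×4.2×29.7 = 13035 J
13035 J < 6695.0 + 179.8×334.0 = 66748.2 J, so not all ice melts; final T = 0 °C.
Heat left for melting: 13035 − 6695.0 = 6340.0 J
Mass melted = 6340.0 / 334.0 = 18.98 g
Ice remaining = 179.8 − 18.98 = 160.82 g

m_ice remaining = 161 g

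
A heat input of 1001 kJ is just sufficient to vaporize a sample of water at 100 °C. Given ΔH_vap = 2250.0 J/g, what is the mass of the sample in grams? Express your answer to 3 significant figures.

m = 445 g

m = q / ΔH_vap = 1001000 J / 2250.0 J/g = 445 g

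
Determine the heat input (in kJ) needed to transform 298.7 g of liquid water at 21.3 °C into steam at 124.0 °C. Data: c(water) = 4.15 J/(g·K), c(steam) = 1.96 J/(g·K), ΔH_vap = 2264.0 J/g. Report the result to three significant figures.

q1 (heat water 21.3→100.0 °C): 298.7 × 4.15 × 78.7 = 97557 J
q2 (vaporize at 100 °C): 298.7 × 2264.0 = 676257 J
q3 (heat steam 100.0→124.0 °C): 298.7 × 1.96 × 24.0 = 14051 J
Total: 97557 + 676257 + 14051 = 787865 J = 788 kJ

q = 788 kJ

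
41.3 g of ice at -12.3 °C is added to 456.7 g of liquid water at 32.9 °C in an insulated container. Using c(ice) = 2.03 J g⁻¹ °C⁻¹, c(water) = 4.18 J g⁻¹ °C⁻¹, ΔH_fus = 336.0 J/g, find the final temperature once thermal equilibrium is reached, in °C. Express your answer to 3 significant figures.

Heat to bring ice to 0 °C and melt it: q₁ = 41.3×2.03×12.3 + 41.3×336.0 = 14908 J
Heat the water can supply cooling to 0 °C: 456.7×4.18×32.9 = 62806.3 J > q₁, so all ice melts.
Energy balance: 456.7×4.18×(32.9 − T) = 14908 + 41.3×4.18×(T − 0)
1909.006(32.9 − T) = 14908 + 172.634 T
62806.3 − 14908 = 2081.640 T
T = 47898.3 / 2081.640 = 23.01 °C

T_f = 23.0 °C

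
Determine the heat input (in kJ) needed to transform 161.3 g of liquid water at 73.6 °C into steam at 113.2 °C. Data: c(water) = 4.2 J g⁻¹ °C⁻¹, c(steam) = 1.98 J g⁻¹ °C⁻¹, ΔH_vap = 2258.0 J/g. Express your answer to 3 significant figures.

q1 (heat water 73.6→100.0 °C): 161.3 × 4.2 × 26.4 = 17885 J
q2 (vaporize at 100 °C): 161.3 × 2258.0 = 364215 J
q3 (heat steam 100.0→113.2 °C): 161.3 × 1.98 × 13.2 = 4216 J
Total: 17885 + 364215 + 4216 = 386316 J = 386 kJ

q = 386 kJ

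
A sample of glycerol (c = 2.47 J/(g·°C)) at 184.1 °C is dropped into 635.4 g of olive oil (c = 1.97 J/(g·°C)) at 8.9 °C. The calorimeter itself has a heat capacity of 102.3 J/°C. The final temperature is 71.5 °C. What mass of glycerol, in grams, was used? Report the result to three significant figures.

q_gained = (635.4 × 1.97 + 102.3) × (71.5 − 8.9) = 84760 J
q_lost = m × 2.47 × (184.1 − 71.5) = 278.122 m
m = 84760 / 278.122 = 305 g

m = 305 g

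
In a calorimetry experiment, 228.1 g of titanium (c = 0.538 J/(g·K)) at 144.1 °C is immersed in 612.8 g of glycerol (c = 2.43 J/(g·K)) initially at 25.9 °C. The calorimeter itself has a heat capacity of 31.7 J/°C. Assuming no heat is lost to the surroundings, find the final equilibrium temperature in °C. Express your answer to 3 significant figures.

Heat lost by titanium = heat gained by glycerol + calorimeter.
(228.1)(0.538)(144.1 − T) = [(612.8)(2.43) + 31.7](T − 25.9)
122.7178 (144.1 − T) = 1520.804 (T − 25.9)
17684 − 122.7178 T = 1520.804 T − 39389
57073 = 1643.5218 T
T = 34.73 °C

T_f = 34.7 °C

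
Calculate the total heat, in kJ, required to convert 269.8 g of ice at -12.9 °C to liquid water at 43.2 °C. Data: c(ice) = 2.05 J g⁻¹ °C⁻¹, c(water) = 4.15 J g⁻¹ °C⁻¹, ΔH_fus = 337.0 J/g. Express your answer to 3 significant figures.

q = 146 kJ

q1 (heat ice -12.9→0.0 °C): 269.8 × 2.05 × 12.9 = 7135 J
q2 (melt at 0 °C): 269.8 × 337.0 = 90923 J
q3 (heat water 0.0→43.2 °C): 269.8 × 4.15 × 43.2 = 48370 J
Total: 7135 + 90923 + 48370 = 146428 J = 146 kJ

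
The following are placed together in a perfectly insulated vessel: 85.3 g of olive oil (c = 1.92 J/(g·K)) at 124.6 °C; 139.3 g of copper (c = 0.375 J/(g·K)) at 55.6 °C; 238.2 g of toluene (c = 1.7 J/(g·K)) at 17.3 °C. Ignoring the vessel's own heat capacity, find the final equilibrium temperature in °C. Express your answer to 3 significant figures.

T_f = 48.8 °C

Σ mᵢcᵢ(T − Tᵢ) = 0  ⇒  T = Σ mᵢcᵢTᵢ / Σ mᵢcᵢ
Σ mᵢcᵢ = 85.3×1.92 + 139.3×0.375 + 238.2×1.7 = 620.9535
Σ mᵢcᵢTᵢ = 163.776×124.6 + 52.2375×55.6 + 404.94×17.3 = 30316
T = 30316 / 620.9535 = 48.82 °C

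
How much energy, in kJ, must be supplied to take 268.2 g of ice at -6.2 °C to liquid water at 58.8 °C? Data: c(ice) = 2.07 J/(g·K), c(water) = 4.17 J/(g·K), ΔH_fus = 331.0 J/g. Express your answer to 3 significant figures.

q1 (heat ice -6.2→0.0 °C): 268.2 × 2.07 × 6.2 = 3442 J
q2 (melt at 0 °C): 268.2 × 331.0 = 88774 J
q3 (heat water 0.0→58.8 °C): 268.2 × 4.17 × 58.8 = 65762 J
Total: 3442 + 88774 + 65762 = 157978 J = 158 kJ

q = 158 kJ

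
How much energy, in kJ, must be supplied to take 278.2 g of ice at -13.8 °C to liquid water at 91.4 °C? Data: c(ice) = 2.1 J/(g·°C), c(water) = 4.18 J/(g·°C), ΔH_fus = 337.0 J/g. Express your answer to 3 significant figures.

q = 208 kJ

q1 (heat ice -13.8→0.0 °C): 278.2 × 2.1 × 13.8 = 8062 J
q2 (melt at 0 °C): 278.2 × 337.0 = 93753 J
q3 (heat water 0.0→91.4 °C): 278.2 × 4.18 × 91.4 = 106287 J
Total: 8062 + 93753 + 106287 = 208102 J = 208 kJ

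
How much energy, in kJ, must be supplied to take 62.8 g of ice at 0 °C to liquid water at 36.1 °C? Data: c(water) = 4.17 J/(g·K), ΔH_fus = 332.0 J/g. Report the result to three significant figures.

q1 (melt at 0 °C): 62.8 × 332.0 = 20850 J
q2 (heat water 0.0→36.1 °C): 62.8 × 4.17 × 36.1 = 9454 J
Total: 20850 + 9454 = 30304 J = 30.3 kJ

q = 30.3 kJ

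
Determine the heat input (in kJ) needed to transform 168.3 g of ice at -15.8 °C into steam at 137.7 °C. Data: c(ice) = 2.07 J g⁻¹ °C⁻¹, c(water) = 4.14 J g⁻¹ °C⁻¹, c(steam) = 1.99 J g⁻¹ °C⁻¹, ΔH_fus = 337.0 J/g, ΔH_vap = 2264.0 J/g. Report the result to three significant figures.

q = 526 kJ

q1 (heat ice -15.8→0.0 °C): 168.3 × 2.07 × 15.8 = 5504 J
q2 (melt at 0 °C): 168.3 × 337.0 = 56717 J
q3 (heat water 0.0→100.0 °C): 168.3 × 4.14 × 100.0 = 69676 J
q4 (vaporize at 100 °C): 168.3 × 2264.0 = 381031 J
q5 (heat steam 100.0→137.7 °C): 168.3 × 1.99 × 37.7 = 12626 J
Total: 5504 + 56717 + 69676 + 381031 + 12626 = 525554 J = 526 kJ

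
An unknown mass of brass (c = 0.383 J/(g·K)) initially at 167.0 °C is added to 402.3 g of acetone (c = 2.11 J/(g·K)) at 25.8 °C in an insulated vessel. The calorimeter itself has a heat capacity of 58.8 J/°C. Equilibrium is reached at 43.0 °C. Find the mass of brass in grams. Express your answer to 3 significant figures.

m = 329 g

q_gained = (402.3 × 2.11 + 58.8) × (43.0 − 25.8) = 15610 J
q_lost = m × 0.383 × (167.0 − 43.0) = 47.492 m
m = 15610 / 47.492 = 329 g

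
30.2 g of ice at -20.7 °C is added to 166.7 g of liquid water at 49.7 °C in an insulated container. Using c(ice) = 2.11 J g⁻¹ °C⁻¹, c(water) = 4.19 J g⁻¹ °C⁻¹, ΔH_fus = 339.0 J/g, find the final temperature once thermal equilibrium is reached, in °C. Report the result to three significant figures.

Heat to bring ice to 0 °C and melt it: q₁ = 30.2×2.11×20.7 + 30.2×339.0 = 11557 J
Heat the water can supply cooling to 0 °C: 166.7×4.19×49.7 = 34714.1 J > q₁, so all ice melts.
Energy balance: 166.7×4.19×(49.7 − T) = 11557 + 30.2×4.19×(T − 0)
698.473(49.7 − T) = 11557 + 126.538 T
34714.1 − 11557 = 825.011 T
T = 23157.1 / 825.011 = 28.07 °C

T_f = 28.1 °C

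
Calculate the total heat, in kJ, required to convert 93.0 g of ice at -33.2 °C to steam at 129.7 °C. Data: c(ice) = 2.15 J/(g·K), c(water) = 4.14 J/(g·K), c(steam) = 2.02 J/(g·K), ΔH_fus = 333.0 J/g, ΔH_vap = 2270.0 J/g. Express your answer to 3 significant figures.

q1 (heat ice -33.2→0.0 °C): 93.0 × 2.15 × 33.2 = 6638 J
q2 (melt at 0 °C): 93.0 × 333.0 = 30969 J
q3 (heat water 0.0→100.0 °C): 93.0 × 4.14 × 100.0 = 38502 J
q4 (vaporize at 100 °C): 93.0 × 2270.0 = 211110 J
q5 (heat steam 100.0→129.7 °C): 93.0 × 2.02 × 29.7 = 5579 J
Total: 6638 + 30969 + 38502 + 211110 + 5579 = 292798 J = 293 kJ

q = 293 kJ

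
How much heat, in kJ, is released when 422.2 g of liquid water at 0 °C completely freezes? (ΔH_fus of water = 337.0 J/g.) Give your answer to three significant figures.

q = m × ΔH_fus = 422.2 × 337.0 = 142300 J = 142 kJ

q = 142 kJ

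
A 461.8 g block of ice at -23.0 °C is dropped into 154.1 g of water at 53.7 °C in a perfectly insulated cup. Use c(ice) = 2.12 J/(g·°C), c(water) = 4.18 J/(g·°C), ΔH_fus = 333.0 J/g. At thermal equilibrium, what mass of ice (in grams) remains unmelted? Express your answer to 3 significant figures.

Heat to warm all ice to 0 °C: 461.8×2.12×23.0 = 22517 J
Heat released by water cooling to 0 °C: 154.1×4.18×53.7 = 34590 J
34590 J < 22517 + 461.8×333.0 = 176296.4 J, so not all ice melts; final T = 0 °C.
Heat left for melting: 34590 − 22517 = 12073 J
Mass melted = 12073 / 333.0 = 36.26 g
Ice remaining = 461.8 − 36.26 = 425.54 g

m_ice remaining = 426 g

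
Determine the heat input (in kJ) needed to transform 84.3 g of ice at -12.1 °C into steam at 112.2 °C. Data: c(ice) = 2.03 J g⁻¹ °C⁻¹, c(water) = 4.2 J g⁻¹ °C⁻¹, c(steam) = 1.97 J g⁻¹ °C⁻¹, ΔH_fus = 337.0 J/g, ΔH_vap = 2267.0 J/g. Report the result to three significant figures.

q1 (heat ice -12.1→0.0 °C): 84.3 × 2.03 × 12.1 = 2071 J
q2 (melt at 0 °C): 84.3 × 337.0 = 28409 J
q3 (heat water 0.0→100.0 °C): 84.3 × 4.2 × 100.0 = 35406 J
q4 (vaporize at 100 °C): 84.3 × 2267.0 = 191108 J
q5 (heat steam 100.0→112.2 °C): 84.3 × 1.97 × 12.2 = 2026 J
Total: 2071 + 28409 + 35406 + 191108 + 2026 = 259020 J = 259 kJ

q = 259 kJ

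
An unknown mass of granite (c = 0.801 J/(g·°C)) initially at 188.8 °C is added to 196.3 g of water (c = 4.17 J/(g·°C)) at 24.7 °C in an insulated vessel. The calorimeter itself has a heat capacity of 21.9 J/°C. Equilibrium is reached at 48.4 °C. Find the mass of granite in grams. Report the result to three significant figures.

q_gained = (196.3 × 4.17 + 21.9) × (48.4 − 24.7) = 19920 J
q_lost = m × 0.801 × (188.8 − 48.4) = 112.4604 m
m = 19920 / 112.4604 = 177 g

m = 177 g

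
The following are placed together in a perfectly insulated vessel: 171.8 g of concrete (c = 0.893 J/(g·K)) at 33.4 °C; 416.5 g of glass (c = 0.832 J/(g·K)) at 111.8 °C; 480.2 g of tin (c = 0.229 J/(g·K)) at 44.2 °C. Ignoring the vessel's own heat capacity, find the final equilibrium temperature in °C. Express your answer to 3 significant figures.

Σ mᵢcᵢ(T − Tᵢ) = 0  ⇒  T = Σ mᵢcᵢTᵢ / Σ mᵢcᵢ
Σ mᵢcᵢ = 171.8×0.893 + 416.5×0.832 + 480.2×0.229 = 609.9112
Σ mᵢcᵢTᵢ = 153.4174×33.4 + 346.528×111.8 + 109.9658×44.2 = 48726
T = 48726 / 609.9112 = 79.89 °C

T_f = 79.9 °C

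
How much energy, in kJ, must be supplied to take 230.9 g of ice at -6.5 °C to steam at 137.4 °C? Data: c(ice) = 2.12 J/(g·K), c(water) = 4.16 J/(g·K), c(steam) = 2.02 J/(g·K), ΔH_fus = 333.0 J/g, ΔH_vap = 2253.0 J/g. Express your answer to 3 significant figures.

q = 714 kJ

q1 (heat ice -6.5→0.0 °C): 230.9 × 2.12 × 6.5 = 3182 J
q2 (melt at 0 °C): 230.9 × 333.0 = 76890 J
q3 (heat water 0.0→100.0 °C): 230.9 × 4.16 × 100.0 = 96054 J
q4 (vaporize at 100 °C): 230.9 × 2253.0 = 520218 J
q5 (heat steam 100.0→137.4 °C): 230.9 × 2.02 × 37.4 = 17444 J
Total: 3182 + 76890 + 96054 + 520218 + 17444 = 713788 J = 714 kJ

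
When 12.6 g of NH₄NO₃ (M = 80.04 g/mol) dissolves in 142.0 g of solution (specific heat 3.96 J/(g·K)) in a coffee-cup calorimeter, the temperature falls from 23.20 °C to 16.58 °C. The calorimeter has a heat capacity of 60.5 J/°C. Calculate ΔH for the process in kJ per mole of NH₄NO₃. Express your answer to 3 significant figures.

|ΔT| = |16.58 − 23.20| = 6.62 °C
|q_surr| = (142.0 × 3.96 + 60.5) × 6.62 = 622.82 × 6.62 = 4123 J
n(NH₄NO₃) = 12.6 / 80.04 = 0.1574 mol
Temperature fell, so q_rxn = +|q_surr| = 4.123 kJ
ΔH = q_rxn / n = 26.19 kJ/mol

ΔH = 26.2 kJ/mol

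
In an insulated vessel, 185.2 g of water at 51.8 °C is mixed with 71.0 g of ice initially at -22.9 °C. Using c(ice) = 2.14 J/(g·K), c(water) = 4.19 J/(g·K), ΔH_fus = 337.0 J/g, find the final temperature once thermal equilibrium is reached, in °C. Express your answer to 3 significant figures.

T_f = 11.9 °C

Heat to bring ice to 0 °C and melt it: q₁ = 71.0×2.14×22.9 + 71.0×337.0 = 27406 J
Heat the water can supply cooling to 0 °C: 185.2×4.19×51.8 = 40196.2 J > q₁, so all ice melts.
Energy balance: 185.2×4.19×(51.8 − T) = 27406 + 71.0×4.19×(T − 0)
775.988(51.8 − T) = 27406 + 297.49 T
40196.2 − 27406 = 1073.478 T
T = 12790.2 / 1073.478 = 11.91 °C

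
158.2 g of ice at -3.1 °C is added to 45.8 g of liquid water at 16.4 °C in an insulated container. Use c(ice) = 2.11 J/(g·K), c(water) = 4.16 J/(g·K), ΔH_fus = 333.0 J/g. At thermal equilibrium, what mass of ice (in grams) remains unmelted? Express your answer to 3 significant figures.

Heat to warm all ice to 0 °C: 158.2×2.11×3.1 = 1034.8 J
Heat released by water cooling to 0 °C: 45.8×4.16×16.4 = 3124.7 J
3124.7 J < 1034.8 + 158.2×333.0 = 53715.4 J, so not all ice melts; final T = 0 °C.
Heat left for melting: 3124.7 − 1034.8 = 2089.9 J
Mass melted = 2089.9 / 333.0 = 6.276 g
Ice remaining = 158.2 − 6.276 = 151.924 g

m_ice remaining = 152 g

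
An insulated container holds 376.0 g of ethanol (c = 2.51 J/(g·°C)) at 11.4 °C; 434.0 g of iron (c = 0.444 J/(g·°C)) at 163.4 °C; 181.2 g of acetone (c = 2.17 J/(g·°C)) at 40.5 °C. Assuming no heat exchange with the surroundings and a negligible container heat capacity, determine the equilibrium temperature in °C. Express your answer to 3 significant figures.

T_f = 38.0 °C

Σ mᵢcᵢ(T − Tᵢ) = 0  ⇒  T = Σ mᵢcᵢTᵢ / Σ mᵢcᵢ
Σ mᵢcᵢ = 376.0×2.51 + 434.0×0.444 + 181.2×2.17 = 1529.660
Σ mᵢcᵢTᵢ = 943.76×11.4 + 192.696×163.4 + 393.204×40.5 = 58170
T = 58170 / 1529.660 = 38.03 °C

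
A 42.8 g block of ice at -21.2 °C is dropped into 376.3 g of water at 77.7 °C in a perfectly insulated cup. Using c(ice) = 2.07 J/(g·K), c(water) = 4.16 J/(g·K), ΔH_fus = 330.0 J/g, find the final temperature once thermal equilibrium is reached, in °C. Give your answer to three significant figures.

T_f = 60.6 °C

Heat to bring ice to 0 °C and melt it: q₁ = 42.8×2.07×21.2 + 42.8×330.0 = 16002 J
Heat the water can supply cooling to 0 °C: 376.3×4.16×77.7 = 121632 J > q₁, so all ice melts.
Energy balance: 376.3×4.16×(77.7 − T) = 16002 + 42.8×4.16×(T − 0)
1565.408(77.7 − T) = 16002 + 178.048 T
121632 − 16002 = 1743.456 T
T = 105630 / 1743.456 = 60.59 °C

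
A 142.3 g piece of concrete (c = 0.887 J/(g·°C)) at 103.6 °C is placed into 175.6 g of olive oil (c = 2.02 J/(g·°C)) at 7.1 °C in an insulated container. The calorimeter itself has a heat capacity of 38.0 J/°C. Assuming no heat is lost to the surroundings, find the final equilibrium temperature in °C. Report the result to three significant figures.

T_f = 30.6 °C

Heat lost by concrete = heat gained by olive oil + calorimeter.
(142.3)(0.887)(103.6 − T) = [(175.6)(2.02) + 38.0](T − 7.1)
126.2201 (103.6 − T) = 392.712 (T − 7.1)
13076 − 126.2201 T = 392.712 T − 2788.3
15864.3 = 518.9321 T
T = 30.57 °C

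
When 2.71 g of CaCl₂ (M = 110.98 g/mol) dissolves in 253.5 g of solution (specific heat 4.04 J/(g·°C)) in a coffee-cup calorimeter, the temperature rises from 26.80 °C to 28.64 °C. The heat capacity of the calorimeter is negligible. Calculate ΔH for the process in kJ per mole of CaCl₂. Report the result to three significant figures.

|ΔT| = |28.64 − 26.80| = 1.84 °C
|q_surr| = (253.5 × 4.04) × 1.84 = 1024.14 × 1.84 = 1884.4 J
n(CaCl₂) = 2.71 / 110.98 = 0.024419 mol
Temperature rose, so q_rxn = −|q_surr| = -1.8844 kJ
ΔH = q_rxn / n = -77.17 kJ/mol

ΔH = -77.2 kJ/mol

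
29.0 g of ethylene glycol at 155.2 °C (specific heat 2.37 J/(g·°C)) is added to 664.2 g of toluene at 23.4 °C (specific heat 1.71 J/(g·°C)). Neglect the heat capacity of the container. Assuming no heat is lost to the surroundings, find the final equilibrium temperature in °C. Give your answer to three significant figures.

T_f = 30.9 °C

Heat lost by ethylene glycol = heat gained by toluene.
(29.0)(2.37)(155.2 − T) = (664.2)(1.71)(T − 23.4)
68.73 (155.2 − T) = 1135.782 (T − 23.4)
10667 − 68.73 T = 1135.782 T − 26577
37244 = 1204.512 T
T = 30.92 °C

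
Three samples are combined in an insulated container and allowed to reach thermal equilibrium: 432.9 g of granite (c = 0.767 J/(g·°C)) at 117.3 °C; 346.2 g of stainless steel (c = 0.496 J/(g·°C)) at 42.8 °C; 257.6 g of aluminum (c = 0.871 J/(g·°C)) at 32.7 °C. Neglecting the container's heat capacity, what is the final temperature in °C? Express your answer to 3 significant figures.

T_f = 73.7 °C

Σ mᵢcᵢ(T − Tᵢ) = 0  ⇒  T = Σ mᵢcᵢTᵢ / Σ mᵢcᵢ
Σ mᵢcᵢ = 432.9×0.767 + 346.2×0.496 + 257.6×0.871 = 728.1191
Σ mᵢcᵢTᵢ = 332.0343×117.3 + 171.7152×42.8 + 224.3696×32.7 = 53634
T = 53634 / 728.1191 = 73.66 °C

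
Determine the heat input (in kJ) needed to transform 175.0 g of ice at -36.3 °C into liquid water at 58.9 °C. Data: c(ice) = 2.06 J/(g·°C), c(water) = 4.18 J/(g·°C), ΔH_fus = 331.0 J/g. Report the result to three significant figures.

q1 (heat ice -36.3→0.0 °C): 175.0 × 2.06 × 36.3 = 13086 J
q2 (melt at 0 °C): 175.0 × 331.0 = 57925 J
q3 (heat water 0.0→58.9 °C): 175.0 × 4.18 × 58.9 = 43085 J
Total: 13086 + 57925 + 43085 = 114096 J = 114 kJ

q = 114 kJ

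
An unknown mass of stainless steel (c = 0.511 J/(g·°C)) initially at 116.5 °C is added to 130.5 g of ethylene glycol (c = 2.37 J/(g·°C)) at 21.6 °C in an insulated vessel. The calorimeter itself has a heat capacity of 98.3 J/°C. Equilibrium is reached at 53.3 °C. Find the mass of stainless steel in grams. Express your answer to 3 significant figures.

q_gained = (130.5 × 2.37 + 98.3) × (53.3 − 21.6) = 12920 J
q_lost = m × 0.511 × (116.5 − 53.3) = 32.2952 m
m = 12920 / 32.2952 = 400 g

m = 400 g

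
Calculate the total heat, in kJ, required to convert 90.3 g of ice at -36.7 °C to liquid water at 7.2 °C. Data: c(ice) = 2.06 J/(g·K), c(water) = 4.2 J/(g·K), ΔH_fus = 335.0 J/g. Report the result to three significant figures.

q1 (heat ice -36.7→0.0 °C): 90.3 × 2.06 × 36.7 = 6827 J
q2 (melt at 0 °C): 90.3 × 335.0 = 30251 J
q3 (heat water 0.0→7.2 °C): 90.3 × 4.2 × 7.2 = 2731 J
Total: 6827 + 30251 + 2731 = 39809 J = 39.8 kJ

q = 39.8 kJ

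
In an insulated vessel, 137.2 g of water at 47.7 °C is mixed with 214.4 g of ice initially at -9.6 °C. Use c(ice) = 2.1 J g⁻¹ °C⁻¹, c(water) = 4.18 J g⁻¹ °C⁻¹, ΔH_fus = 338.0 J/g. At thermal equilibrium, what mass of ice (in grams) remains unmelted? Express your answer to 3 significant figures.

m_ice remaining = 146 g

Heat to warm all ice to 0 °C: 214.4×2.1×9.6 = 4322.3 J
Heat released by water cooling to 0 °C: 137.2×4.18×47.7 = 27356 J
27356 J < 4322.3 + 214.4×338.0 = 76789.5 J, so not all ice melts; final T = 0 °C.
Heat left for melting: 27356 − 4322.3 = 23033.7 J
Mass melted = 23033.7 / 338.0 = 68.15 g
Ice remaining = 214.4 − 68.15 = 146.25 g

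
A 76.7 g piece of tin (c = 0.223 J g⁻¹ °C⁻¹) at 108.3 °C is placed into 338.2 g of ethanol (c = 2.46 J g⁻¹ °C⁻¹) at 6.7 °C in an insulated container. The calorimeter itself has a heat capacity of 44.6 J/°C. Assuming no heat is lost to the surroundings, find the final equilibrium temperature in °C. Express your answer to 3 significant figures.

Heat lost by tin = heat gained by ethanol + calorimeter.
(76.7)(0.223)(108.3 − T) = [(338.2)(2.46) + 44.6](T − 6.7)
17.1041 (108.3 − T) = 876.572 (T − 6.7)
1852.4 − 17.1041 T = 876.572 T − 5873.0
7725.4 = 893.6761 T
T = 8.6445 °C

T_f = 8.64 °C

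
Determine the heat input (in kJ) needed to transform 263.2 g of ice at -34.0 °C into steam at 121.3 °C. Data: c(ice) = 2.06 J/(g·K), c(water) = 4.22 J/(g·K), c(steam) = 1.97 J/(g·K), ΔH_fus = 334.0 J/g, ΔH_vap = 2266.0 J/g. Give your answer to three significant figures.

q1 (heat ice -34.0→0.0 °C): 263.2 × 2.06 × 34.0 = 18435 J
q2 (melt at 0 °C): 263.2 × 334.0 = 87909 J
q3 (heat water 0.0→100.0 °C): 263.2 × 4.22 × 100.0 = 111070 J
q4 (vaporize at 100 °C): 263.2 × 2266.0 = 596411 J
q5 (heat steam 100.0→121.3 °C): 263.2 × 1.97 × 21.3 = 11044 J
Total: 18435 + 87909 + 111070 + 596411 + 11044 = 824869 J = 825 kJ

q = 825 kJ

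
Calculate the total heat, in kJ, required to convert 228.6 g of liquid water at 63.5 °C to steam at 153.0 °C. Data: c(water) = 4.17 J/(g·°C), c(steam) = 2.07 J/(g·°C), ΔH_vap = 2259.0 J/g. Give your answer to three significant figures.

q1 (heat water 63.5→100.0 °C): 228.6 × 4.17 × 36.5 = 34794 J
q2 (vaporize at 100 °C): 228.6 × 2259.0 = 516407 J
q3 (heat steam 100.0→153.0 °C): 228.6 × 2.07 × 53.0 = 25080 J
Total: 34794 + 516407 + 25080 = 576281 J = 576 kJ

q = 576 kJ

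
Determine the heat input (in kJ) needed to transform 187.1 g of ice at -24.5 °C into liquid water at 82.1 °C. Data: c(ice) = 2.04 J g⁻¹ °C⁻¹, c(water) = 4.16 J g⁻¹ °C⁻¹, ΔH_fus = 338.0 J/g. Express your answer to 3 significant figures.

q = 136 kJ

q1 (heat ice -24.5→0.0 °C): 187.1 × 2.04 × 24.5 = 9351 J
q2 (melt at 0 °C): 187.1 × 338.0 = 63240 J
q3 (heat water 0.0→82.1 °C): 187.1 × 4.16 × 82.1 = 63901 J
Total: 9351 + 63240 + 63901 = 136492 J = 136 kJ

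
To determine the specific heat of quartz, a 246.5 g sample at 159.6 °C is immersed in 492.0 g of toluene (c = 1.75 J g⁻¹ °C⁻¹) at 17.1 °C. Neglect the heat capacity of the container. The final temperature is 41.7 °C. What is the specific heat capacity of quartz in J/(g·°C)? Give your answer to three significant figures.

c = 0.729 J/(g·°C)

q_gained = (492.0 × 1.75) × (41.7 − 17.1) = 21180 J
q_lost = 246.5 × c × (159.6 − 41.7) = 29062.35 c
Set equal: c = 21180 / 29062.35 = 0.729 J/(g·°C)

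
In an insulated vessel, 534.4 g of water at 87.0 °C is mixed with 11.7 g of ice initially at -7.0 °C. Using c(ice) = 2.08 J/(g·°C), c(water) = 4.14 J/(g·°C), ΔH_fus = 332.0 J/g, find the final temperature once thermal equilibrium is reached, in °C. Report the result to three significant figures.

T_f = 83.3 °C

Heat to bring ice to 0 °C and melt it: q₁ = 11.7×2.08×7.0 + 11.7×332.0 = 4054.8 J
Heat the water can supply cooling to 0 °C: 534.4×4.14×87.0 = 192480 J > q₁, so all ice melts.
Energy balance: 534.4×4.14×(87.0 − T) = 4054.8 + 11.7×4.14×(T − 0)
2212.416(87.0 − T) = 4054.8 + 48.438 T
192480 − 4054.8 = 2260.854 T
T = 188425.2 / 2260.854 = 83.34 °C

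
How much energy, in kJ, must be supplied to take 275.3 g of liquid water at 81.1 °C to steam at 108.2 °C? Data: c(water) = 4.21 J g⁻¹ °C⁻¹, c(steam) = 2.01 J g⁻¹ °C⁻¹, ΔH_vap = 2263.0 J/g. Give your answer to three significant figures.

q1 (heat water 81.1→100.0 °C): 275.3 × 4.21 × 18.9 = 21905 J
q2 (vaporize at 100 °C): 275.3 × 2263.0 = 623004 J
q3 (heat steam 100.0→108.2 °C): 275.3 × 2.01 × 8.2 = 4537 J
Total: 21905 + 623004 + 4537 = 649446 J = 649 kJ

q = 649 kJ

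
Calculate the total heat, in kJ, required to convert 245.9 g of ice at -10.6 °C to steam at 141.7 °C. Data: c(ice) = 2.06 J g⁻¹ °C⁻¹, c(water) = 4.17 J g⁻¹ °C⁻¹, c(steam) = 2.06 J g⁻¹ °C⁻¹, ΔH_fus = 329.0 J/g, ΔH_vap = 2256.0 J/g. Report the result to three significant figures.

q1 (heat ice -10.6→0.0 °C): 245.9 × 2.06 × 10.6 = 5369 J
q2 (melt at 0 °C): 245.9 × 329.0 = 80901 J
q3 (heat water 0.0→100.0 °C): 245.9 × 4.17 × 100.0 = 102540 J
q4 (vaporize at 100 °C): 245.9 × 2256.0 = 554750 J
q5 (heat steam 100.0→141.7 °C): 245.9 × 2.06 × 41.7 = 21123 J
Total: 5369 + 80901 + 102540 + 554750 + 21123 = 764683 J = 765 kJ

q = 765 kJ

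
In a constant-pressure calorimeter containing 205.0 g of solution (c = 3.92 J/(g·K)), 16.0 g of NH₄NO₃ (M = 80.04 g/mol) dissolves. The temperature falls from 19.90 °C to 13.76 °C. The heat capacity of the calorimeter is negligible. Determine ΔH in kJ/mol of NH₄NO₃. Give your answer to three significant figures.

ΔH = 24.7 kJ/mol

|ΔT| = |13.76 − 19.90| = 6.14 °C
|q_surr| = (205.0 × 3.92) × 6.14 = 803.6 × 6.14 = 4934 J
n(NH₄NO₃) = 16.0 / 80.04 = 0.1999 mol
Temperature fell, so q_rxn = +|q_surr| = 4.934 kJ
ΔH = q_rxn / n = 24.68 kJ/mol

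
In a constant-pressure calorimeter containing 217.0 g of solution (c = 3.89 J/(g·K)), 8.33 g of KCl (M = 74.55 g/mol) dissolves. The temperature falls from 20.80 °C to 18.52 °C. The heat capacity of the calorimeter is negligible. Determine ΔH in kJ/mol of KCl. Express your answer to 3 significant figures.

|ΔT| = |18.52 − 20.80| = 2.28 °C
|q_surr| = (217.0 × 3.89) × 2.28 = 844.13 × 2.28 = 1925 J
n(KCl) = 8.33 / 74.55 = 0.1117 mol
Temperature fell, so q_rxn = +|q_surr| = 1.925 kJ
ΔH = q_rxn / n = 17.23 kJ/mol

ΔH = 17.2 kJ/mol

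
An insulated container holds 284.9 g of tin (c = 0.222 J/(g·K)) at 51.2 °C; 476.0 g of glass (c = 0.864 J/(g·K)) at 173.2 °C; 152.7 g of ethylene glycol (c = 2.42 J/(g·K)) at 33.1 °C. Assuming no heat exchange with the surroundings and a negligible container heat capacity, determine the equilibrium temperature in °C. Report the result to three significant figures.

Σ mᵢcᵢ(T − Tᵢ) = 0  ⇒  T = Σ mᵢcᵢTᵢ / Σ mᵢcᵢ
Σ mᵢcᵢ = 284.9×0.222 + 476.0×0.864 + 152.7×2.42 = 844.0458
Σ mᵢcᵢTᵢ = 63.2478×51.2 + 411.264×173.2 + 369.534×33.1 = 86701
T = 86701 / 844.0458 = 102.7 °C

T_f = 103 °C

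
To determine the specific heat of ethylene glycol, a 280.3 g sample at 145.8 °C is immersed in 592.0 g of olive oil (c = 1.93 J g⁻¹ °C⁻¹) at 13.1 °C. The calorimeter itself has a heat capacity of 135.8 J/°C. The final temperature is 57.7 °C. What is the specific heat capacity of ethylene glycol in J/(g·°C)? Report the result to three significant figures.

q_gained = (592.0 × 1.93 + 135.8) × (57.7 − 13.1) = 57010 J
q_lost = 280.3 × c × (145.8 − 57.7) = 24694.43 c
Set equal: c = 57010 / 24694.43 = 2.31 J/(g·°C)

c = 2.31 J/(g·°C)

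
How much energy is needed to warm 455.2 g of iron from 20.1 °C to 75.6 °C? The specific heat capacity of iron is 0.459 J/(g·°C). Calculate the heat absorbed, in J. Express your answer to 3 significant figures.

q = 11600 J

q = m c ΔT = 455.2 × 0.459 × (75.6 − 20.1)
q = 455.2 × 0.459 × 55.5 = 11600 J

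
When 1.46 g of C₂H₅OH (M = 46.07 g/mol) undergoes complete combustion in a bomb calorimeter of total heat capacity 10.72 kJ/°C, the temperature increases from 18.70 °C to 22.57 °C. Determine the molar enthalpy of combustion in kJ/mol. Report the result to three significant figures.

ΔT = 22.57 − 18.70 = 3.87 °C
q_cal = C_cal × ΔT = 10.72 × 3.87 = 41.4864 kJ
n = 1.46 / 46.07 = 0.03169 mol
q_rxn = −q_cal = -41.4864 kJ
ΔH = -41.4864 / 0.03169 = -1309 kJ/mol

ΔH = -1310 kJ/mol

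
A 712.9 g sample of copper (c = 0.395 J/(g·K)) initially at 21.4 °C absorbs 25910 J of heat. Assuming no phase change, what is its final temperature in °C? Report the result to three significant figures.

ΔT = q / (m c) = 25910 / (712.9 × 0.395) = 92.01 °C
T_f = 21.4 + 92.01 = 113.41 °C

T_f = 113 °C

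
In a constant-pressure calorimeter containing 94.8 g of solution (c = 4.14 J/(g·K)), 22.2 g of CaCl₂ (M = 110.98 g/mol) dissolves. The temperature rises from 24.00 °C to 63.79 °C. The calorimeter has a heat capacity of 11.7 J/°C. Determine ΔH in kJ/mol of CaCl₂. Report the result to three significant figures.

ΔH = -80.4 kJ/mol

|ΔT| = |63.79 − 24.00| = 39.79 °C
|q_surr| = (94.8 × 4.14 + 11.7) × 39.79 = 404.172 × 39.79 = 16080 J
n(CaCl₂) = 22.2 / 110.98 = 0.2000 mol
Temperature rose, so q_rxn = −|q_surr| = -16.08 kJ
ΔH = q_rxn / n = -80.40 kJ/mol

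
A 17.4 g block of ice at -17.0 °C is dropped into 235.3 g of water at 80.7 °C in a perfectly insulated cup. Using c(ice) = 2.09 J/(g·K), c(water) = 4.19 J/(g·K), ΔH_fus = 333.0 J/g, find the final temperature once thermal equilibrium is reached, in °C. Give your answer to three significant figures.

Heat to bring ice to 0 °C and melt it: q₁ = 17.4×2.09×17.0 + 17.4×333.0 = 6412.4 J
Heat the water can supply cooling to 0 °C: 235.3×4.19×80.7 = 79562.7 J > q₁, so all ice melts.
Energy balance: 235.3×4.19×(80.7 − T) = 6412.4 + 17.4×4.19×(T − 0)
985.907(80.7 − T) = 6412.4 + 72.906 T
79562.7 − 6412.4 = 1058.813 T
T = 73150.3 / 1058.813 = 69.09 °C

T_f = 69.1 °C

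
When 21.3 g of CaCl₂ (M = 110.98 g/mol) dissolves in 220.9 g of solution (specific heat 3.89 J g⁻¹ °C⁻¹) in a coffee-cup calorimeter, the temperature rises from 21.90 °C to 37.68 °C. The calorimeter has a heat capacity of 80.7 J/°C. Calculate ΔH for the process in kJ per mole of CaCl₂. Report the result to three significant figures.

ΔH = -77.3 kJ/mol

|ΔT| = |37.68 − 21.90| = 15.78 °C
|q_surr| = (220.9 × 3.89 + 80.7) × 15.78 = 940.001 × 15.78 = 14830 J
n(CaCl₂) = 21.3 / 110.98 = 0.1919 mol
Temperature rose, so q_rxn = −|q_surr| = -14.83 kJ
ΔH = q_rxn / n = -77.28 kJ/mol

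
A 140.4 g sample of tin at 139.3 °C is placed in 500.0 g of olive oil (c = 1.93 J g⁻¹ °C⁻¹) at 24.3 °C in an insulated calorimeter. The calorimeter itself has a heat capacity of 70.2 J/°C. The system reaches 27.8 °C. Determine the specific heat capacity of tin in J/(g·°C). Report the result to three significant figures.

c = 0.231 J/(g·°C)

q_gained = (500.0 × 1.93 + 70.2) × (27.8 − 24.3) = 3623 J
q_lost = 140.4 × c × (139.3 − 27.8) = 15654.6 c
Set equal: c = 3623 / 15654.6 = 0.231 J/(g·°C)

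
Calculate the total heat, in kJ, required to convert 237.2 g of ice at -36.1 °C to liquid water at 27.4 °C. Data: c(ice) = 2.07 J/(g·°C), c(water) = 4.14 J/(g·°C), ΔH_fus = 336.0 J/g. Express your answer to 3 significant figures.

q = 124 kJ

q1 (heat ice -36.1→0.0 °C): 237.2 × 2.07 × 36.1 = 17725 J
q2 (melt at 0 °C): 237.2 × 336.0 = 79699 J
q3 (heat water 0.0→27.4 °C): 237.2 × 4.14 × 27.4 = 26907 J
Total: 17725 + 79699 + 26907 = 124331 J = 124 kJ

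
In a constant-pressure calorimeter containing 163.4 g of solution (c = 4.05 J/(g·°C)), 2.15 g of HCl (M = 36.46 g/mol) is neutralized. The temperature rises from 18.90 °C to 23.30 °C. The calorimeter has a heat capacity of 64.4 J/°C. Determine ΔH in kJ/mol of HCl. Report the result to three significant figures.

ΔH = -54.2 kJ/mol

|ΔT| = |23.30 − 18.90| = 4.40 °C
|q_surr| = (163.4 × 4.05 + 64.4) × 4.40 = 726.17 × 4.40 = 3195 J
n(HCl) = 2.15 / 36.46 = 0.05897 mol
Temperature rose, so q_rxn = −|q_surr| = -3.195 kJ
ΔH = q_rxn / n = -54.18 kJ/mol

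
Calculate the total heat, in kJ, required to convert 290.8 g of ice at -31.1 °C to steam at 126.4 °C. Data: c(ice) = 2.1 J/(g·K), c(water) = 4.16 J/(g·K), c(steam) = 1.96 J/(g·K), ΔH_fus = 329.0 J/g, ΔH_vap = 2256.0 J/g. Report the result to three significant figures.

q1 (heat ice -31.1→0.0 °C): 290.8 × 2.1 × 31.1 = 18992 J
q2 (melt at 0 °C): 290.8 × 329.0 = 95673 J
q3 (heat water 0.0→100.0 °C): 290.8 × 4.16 × 100.0 = 120973 J
q4 (vaporize at 100 °C): 290.8 × 2256.0 = 656045 J
q5 (heat steam 100.0→126.4 °C): 290.8 × 1.96 × 26.4 = 15047 J
Total: 18992 + 95673 + 120973 + 656045 + 15047 = 906730 J = 907 kJ

q = 907 kJ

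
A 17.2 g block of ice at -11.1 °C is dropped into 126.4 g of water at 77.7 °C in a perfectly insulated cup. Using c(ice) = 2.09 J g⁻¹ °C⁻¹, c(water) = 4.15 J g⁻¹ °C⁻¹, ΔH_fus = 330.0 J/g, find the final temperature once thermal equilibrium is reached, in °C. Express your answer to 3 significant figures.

Heat to bring ice to 0 °C and melt it: q₁ = 17.2×2.09×11.1 + 17.2×330.0 = 6075.0 J
Heat the water can supply cooling to 0 °C: 126.4×4.15×77.7 = 40758.3 J > q₁, so all ice melts.
Energy balance: 126.4×4.15×(77.7 − T) = 6075.0 + 17.2×4.15×(T − 0)
524.56(77.7 − T) = 6075.0 + 71.38 T
40758.3 − 6075.0 = 595.94 T
T = 34683.3 / 595.94 = 58.20 °C

T_f = 58.2 °C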